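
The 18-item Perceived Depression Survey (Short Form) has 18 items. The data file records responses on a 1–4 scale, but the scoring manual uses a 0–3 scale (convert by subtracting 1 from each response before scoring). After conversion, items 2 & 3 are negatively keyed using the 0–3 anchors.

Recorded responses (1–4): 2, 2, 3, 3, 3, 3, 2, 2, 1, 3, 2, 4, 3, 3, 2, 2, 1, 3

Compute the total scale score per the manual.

26

Convert to 0–3: 1, 1, 2, 2, 2, 2, 1, 1, 0, 2, 1, 3, 2, 2, 1, 1, 0, 2
Reverse-coded (reversed = (0+3) − raw = 3 − raw):
  item 2: 3 − 1 = 2
  item 3: 3 − 2 = 1
Scored: 1, 2, 1, 2, 2, 2, 1, 1, 0, 2, 1, 3, 2, 2, 1, 1, 0, 2
Total = 26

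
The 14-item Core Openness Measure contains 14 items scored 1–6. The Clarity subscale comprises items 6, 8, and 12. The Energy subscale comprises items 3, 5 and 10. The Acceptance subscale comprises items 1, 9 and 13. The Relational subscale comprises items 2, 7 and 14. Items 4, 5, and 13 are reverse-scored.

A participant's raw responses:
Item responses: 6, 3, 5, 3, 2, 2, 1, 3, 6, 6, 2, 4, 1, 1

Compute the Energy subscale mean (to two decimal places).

5.33

Energy items: 3, 5, 10.
Of these, item 5 is reverse-scored; reversed = (1+6) − raw = 7 − raw.
  item 3: 5
  item 5: 7 − 2 = 5
  item 10: 6
Sum = 5 + 5 + 6 = 16
Mean = 16 / 3 = 5.33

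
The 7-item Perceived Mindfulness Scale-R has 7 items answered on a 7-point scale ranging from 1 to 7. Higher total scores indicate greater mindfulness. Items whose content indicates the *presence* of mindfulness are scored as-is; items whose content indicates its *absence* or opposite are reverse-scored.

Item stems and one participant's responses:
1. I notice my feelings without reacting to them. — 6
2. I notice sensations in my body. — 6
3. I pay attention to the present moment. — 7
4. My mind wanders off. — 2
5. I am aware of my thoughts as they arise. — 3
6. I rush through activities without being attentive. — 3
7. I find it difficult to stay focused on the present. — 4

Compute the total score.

37

Items 4, 6, 7 describe the absence/opposite of mindfulness → reverse-score.
reverse-coded value = 8 − response.
  item 1: 6
  item 2: 6
  item 3: 7
  item 4: 8 − 2 = 6
  item 5: 3
  item 6: 8 − 3 = 5
  item 7: 8 − 4 = 4
Total = 6 + 6 + 7 + 6 + 3 + 5 + 4 = 37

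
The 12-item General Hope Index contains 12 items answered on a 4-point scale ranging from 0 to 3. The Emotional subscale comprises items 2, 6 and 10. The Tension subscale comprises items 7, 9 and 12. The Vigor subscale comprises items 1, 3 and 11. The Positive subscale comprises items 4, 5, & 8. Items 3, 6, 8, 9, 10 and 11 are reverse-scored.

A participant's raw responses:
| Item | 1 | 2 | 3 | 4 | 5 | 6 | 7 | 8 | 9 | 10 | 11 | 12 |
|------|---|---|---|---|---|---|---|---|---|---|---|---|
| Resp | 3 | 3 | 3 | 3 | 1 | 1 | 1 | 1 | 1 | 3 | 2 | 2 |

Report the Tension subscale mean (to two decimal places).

1.67

Tension items: 7, 9, 12.
Of these, item 9 is reverse-scored; reverse-coded value = 3 − response.
  item 7: 1
  item 9: 3 − 1 = 2
  item 12: 2
Sum = 1 + 2 + 2 = 5
Mean = 5 / 3 = 1.67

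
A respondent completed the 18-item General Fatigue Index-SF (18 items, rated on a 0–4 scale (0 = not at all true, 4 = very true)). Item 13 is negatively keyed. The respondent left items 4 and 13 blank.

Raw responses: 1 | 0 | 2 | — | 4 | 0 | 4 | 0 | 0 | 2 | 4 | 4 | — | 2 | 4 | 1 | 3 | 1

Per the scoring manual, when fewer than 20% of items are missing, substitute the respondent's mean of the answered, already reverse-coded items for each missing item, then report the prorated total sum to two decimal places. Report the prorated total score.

Reverse-coded (reversed = (0+4) − raw = 4 − raw):
Completed scored items (16 of 18): 1, 0, 2, 4, 0, 4, 0, 0, 2, 4, 4, 2, 4, 1, 3, 1; sum = 32.
Person mean = 32 / 16 ≈ 2.0000
Prorated total = (32 / 16) × 18 = 36.00 (to 2 dp)

36.00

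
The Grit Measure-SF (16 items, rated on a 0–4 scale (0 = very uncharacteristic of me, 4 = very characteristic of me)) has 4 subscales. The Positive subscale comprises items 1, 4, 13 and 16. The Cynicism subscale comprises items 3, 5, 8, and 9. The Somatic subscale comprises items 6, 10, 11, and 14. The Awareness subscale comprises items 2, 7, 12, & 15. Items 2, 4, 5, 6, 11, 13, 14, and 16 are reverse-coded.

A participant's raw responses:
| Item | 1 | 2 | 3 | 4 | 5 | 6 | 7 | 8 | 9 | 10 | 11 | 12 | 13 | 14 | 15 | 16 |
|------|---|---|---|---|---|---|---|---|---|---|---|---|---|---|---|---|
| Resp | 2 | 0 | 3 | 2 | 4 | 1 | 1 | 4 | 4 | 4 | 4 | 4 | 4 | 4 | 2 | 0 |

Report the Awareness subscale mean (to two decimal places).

2.75

Awareness items: 2, 7, 12, 15.
Of these, item 2 is reverse-coded; on a 0–4 scale, reversed = 4 − raw.
  item 2: 4 − 0 = 4
  item 7: 1
  item 12: 4
  item 15: 2
Sum = 4 + 1 + 4 + 2 = 11
Mean = 11 / 4 = 2.75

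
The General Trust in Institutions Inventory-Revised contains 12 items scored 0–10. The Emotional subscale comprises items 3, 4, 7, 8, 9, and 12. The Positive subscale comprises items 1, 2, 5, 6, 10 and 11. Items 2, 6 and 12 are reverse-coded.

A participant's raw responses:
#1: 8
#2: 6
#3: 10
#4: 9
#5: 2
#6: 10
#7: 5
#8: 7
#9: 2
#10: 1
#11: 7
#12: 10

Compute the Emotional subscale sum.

33

Emotional items: 3, 4, 7, 8, 9, 12.
Of these, item 12 is reverse-coded; reversed = (0+10) − raw = 10 − raw.
  item 3: 10
  item 4: 9
  item 7: 5
  item 8: 7
  item 9: 2
  item 12: 10 − 10 = 0
Sum = 10 + 9 + 5 + 7 + 2 + 0 = 33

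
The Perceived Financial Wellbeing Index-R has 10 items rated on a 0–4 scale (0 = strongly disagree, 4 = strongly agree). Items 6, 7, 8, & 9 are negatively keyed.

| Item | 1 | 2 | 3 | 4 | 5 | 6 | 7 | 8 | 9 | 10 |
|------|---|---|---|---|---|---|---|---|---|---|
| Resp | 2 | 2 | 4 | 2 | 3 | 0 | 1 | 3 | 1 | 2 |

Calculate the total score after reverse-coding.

26

Raw sum = 20. Negatively keyed items: 6, 7, 8, 9; their raw sum = 5.
Each reversal replaces raw with 4 − raw, changing the total by 4 − 2·raw per item.
Total = 20 + 4·4 − 2·5 = 20 + 16 − 10 = 26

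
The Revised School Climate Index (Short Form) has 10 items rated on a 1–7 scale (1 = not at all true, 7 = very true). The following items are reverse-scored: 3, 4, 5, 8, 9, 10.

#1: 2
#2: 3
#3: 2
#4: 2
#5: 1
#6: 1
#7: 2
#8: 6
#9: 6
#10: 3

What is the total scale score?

36

Reverse-scored items use 8 − raw:
  item 3: 8 − 2 = 6
  item 4: 8 − 2 = 6
  item 5: 8 − 1 = 7
  item 8: 8 − 6 = 2
  item 9: 8 − 6 = 2
  item 10: 8 − 3 = 5
After reverse-coding: 2, 3, 6, 6, 7, 1, 2, 2, 2, 5
Total = 2 + 3 + 6 + 6 + 7 + 1 + 2 + 2 + 2 + 5 = 36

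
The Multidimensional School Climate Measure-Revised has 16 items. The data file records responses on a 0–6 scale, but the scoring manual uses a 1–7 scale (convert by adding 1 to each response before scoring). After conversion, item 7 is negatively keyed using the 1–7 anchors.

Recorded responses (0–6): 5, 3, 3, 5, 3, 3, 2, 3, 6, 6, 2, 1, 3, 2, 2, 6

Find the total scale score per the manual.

Convert to 1–7: 6, 4, 4, 6, 4, 4, 3, 4, 7, 7, 3, 2, 4, 3, 3, 7
Reverse-coded (reverse-coded value = 8 − response):
  item 7: 8 − 3 = 5
Scored: 6, 4, 4, 6, 4, 4, 5, 4, 7, 7, 3, 2, 4, 3, 3, 7
Total = 73

73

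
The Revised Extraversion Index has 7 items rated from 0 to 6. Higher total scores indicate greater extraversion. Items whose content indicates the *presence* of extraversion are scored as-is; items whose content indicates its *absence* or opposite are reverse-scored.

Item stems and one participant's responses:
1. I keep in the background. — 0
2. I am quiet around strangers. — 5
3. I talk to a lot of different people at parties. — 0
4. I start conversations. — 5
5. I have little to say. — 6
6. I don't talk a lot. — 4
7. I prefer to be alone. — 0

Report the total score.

Items 1, 2, 5, 6, 7 describe the absence/opposite of extraversion → reverse-score.
reversed = (0+6) − raw = 6 − raw.
  item 1: 6 − 0 = 6
  item 2: 6 − 5 = 1
  item 3: 0
  item 4: 5
  item 5: 6 − 6 = 0
  item 6: 6 − 4 = 2
  item 7: 6 − 0 = 6
Total = 6 + 1 + 0 + 5 + 0 + 2 + 6 = 20

20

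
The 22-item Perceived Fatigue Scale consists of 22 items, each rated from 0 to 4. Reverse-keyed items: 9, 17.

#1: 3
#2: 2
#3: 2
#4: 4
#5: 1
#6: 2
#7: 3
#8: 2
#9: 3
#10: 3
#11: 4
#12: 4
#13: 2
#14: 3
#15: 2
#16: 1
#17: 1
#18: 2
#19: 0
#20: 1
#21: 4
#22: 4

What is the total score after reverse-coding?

53

Reverse-coded items (reverse-coded value = 4 − response):
  item 9: 4 − 3 = 1
  item 17: 4 − 1 = 3
Scored responses: 3, 2, 2, 4, 1, 2, 3, 2, 1, 3, 4, 4, 2, 3, 2, 1, 3, 2, 0, 1, 4, 4
Total = 3 + 2 + 2 + 4 + 1 + 2 + 3 + 2 + 1 + 3 + 4 + 4 + 2 + 3 + 2 + 1 + 3 + 2 + 0 + 1 + 4 + 4 = 53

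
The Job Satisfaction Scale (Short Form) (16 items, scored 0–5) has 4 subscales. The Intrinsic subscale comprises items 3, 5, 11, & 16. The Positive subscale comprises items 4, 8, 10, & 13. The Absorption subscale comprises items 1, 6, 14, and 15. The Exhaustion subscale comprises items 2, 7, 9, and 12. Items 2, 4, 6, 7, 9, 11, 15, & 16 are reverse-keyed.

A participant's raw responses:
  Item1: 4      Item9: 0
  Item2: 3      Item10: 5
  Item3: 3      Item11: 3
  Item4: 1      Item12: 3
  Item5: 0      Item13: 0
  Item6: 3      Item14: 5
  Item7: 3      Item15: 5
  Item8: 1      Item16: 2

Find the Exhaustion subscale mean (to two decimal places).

Exhaustion items: 2, 7, 9, 12.
Of these, items 2, 7, & 9 are reverse-keyed; reversed = (0+5) − raw = 5 − raw.
  item 2: 5 − 3 = 2
  item 7: 5 − 3 = 2
  item 9: 5 − 0 = 5
  item 12: 3
Sum = 2 + 2 + 5 + 3 = 12
Mean = 12 / 4 = 3.00

3.00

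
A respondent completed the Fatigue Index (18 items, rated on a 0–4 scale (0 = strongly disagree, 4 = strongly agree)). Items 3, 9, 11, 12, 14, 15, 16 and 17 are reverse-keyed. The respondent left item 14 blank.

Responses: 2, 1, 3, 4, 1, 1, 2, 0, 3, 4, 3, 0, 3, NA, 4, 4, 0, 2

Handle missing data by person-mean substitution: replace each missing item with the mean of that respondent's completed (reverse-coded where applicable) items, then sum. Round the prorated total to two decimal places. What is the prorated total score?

Reverse-coded (on a 0–4 scale, reversed = 4 − raw):
  item 3: 4 − 3 = 1
  item 9: 4 − 3 = 1
  item 11: 4 − 3 = 1
  item 12: 4 − 0 = 4
  item 15: 4 − 4 = 0
  item 16: 4 − 4 = 0
  item 17: 4 − 0 = 4
Completed scored items (17 of 18): 2, 1, 1, 4, 1, 1, 2, 0, 1, 4, 1, 4, 3, 0, 0, 4, 2; sum = 31.
Person mean = 31 / 17 ≈ 1.8235
Prorated total = (31 / 17) × 18 = 32.82 (to 2 dp)

32.82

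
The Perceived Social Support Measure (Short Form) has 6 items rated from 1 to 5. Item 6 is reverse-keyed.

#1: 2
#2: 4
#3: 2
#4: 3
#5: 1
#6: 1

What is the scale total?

Apply reverse scoring (on a 1–5 scale, reversed = 6 − raw):
  item 6: 6 − 1 = 5
After reverse-coding: 2, 4, 2, 3, 1, 5
Total = 2 + 4 + 2 + 3 + 1 + 5 = 17

17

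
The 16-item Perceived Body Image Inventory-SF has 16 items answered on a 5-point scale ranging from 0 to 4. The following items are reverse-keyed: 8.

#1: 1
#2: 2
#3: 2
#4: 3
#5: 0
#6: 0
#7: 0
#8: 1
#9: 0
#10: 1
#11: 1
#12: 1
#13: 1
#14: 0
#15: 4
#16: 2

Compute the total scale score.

21

Reversing item 8 with 4 − raw:
Total = 1 + 2 + 2 + 3 + 0 + 0 + 0 + (4−1) + 0 + 1 + 1 + 1 + 1 + 0 + 4 + 2
      = 1 + 2 + 2 + 3 + 0 + 0 + 0 + 3 + 0 + 1 + 1 + 1 + 1 + 0 + 4 + 2 = 21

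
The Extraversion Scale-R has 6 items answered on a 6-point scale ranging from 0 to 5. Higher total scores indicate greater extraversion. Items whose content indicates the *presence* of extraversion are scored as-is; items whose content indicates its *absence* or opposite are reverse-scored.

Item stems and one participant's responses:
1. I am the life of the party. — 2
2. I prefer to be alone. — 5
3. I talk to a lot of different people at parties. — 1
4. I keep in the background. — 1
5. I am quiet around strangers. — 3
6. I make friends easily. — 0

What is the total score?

Items 2, 4, 5 describe the absence/opposite of extraversion → reverse-score.
on a 0–5 scale, reversed = 5 − raw.
  item 1: 2
  item 2: 5 − 5 = 0
  item 3: 1
  item 4: 5 − 1 = 4
  item 5: 5 − 3 = 2
  item 6: 0
Total = 2 + 0 + 1 + 4 + 2 + 0 = 9

9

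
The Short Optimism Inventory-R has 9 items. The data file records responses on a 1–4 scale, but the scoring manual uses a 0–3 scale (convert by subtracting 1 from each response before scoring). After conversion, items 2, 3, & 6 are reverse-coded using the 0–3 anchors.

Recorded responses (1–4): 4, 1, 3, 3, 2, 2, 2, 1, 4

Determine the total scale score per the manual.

Convert to 0–3: 3, 0, 2, 2, 1, 1, 1, 0, 3
Reverse-coded (reverse-coded value = 3 − response):
  item 2: 3 − 0 = 3
  item 3: 3 − 2 = 1
  item 6: 3 − 1 = 2
Scored: 3, 3, 1, 2, 1, 2, 1, 0, 3
Total = 16

16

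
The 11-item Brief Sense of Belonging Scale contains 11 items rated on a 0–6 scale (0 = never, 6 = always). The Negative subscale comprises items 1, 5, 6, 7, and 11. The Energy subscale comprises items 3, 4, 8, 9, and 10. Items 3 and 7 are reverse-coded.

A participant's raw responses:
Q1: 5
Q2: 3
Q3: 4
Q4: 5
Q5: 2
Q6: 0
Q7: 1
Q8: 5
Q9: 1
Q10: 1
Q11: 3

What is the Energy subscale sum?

14

Energy items: 3, 4, 8, 9, 10.
Of these, item 3 is reverse-coded; reversed = (0+6) − raw = 6 − raw.
  item 3: 6 − 4 = 2
  item 4: 5
  item 8: 5
  item 9: 1
  item 10: 1
Sum = 2 + 5 + 5 + 1 + 1 = 14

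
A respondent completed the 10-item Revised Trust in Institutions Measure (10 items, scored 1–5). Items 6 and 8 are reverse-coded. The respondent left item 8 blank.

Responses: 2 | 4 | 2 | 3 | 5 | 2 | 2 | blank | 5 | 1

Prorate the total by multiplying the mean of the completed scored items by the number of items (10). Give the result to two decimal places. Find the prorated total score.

31.11

Reverse-coded (reversed = (1+5) − raw = 6 − raw):
  item 6: 6 − 2 = 4
Completed scored items (9 of 10): 2, 4, 2, 3, 5, 4, 2, 5, 1; sum = 28.
Person mean = 28 / 9 ≈ 3.1111
Prorated total = (28 / 9) × 10 = 31.11 (to 2 dp)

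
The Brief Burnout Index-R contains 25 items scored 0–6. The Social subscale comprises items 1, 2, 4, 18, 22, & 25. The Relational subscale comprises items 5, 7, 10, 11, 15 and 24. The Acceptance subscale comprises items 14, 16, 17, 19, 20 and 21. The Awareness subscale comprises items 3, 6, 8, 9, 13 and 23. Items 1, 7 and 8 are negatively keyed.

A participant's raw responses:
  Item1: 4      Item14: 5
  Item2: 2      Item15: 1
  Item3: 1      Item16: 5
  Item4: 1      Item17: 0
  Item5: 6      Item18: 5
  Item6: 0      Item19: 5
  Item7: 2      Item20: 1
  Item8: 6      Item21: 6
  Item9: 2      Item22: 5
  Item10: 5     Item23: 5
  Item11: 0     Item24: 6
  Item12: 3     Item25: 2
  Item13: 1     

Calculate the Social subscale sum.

Social items: 1, 2, 4, 18, 22, 25.
Of these, item 1 is negatively keyed; reverse-coded value = 6 − response.
  item 1: 6 − 4 = 2
  item 2: 2
  item 4: 1
  item 18: 5
  item 22: 5
  item 25: 2
Sum = 2 + 2 + 1 + 5 + 5 + 2 = 17

17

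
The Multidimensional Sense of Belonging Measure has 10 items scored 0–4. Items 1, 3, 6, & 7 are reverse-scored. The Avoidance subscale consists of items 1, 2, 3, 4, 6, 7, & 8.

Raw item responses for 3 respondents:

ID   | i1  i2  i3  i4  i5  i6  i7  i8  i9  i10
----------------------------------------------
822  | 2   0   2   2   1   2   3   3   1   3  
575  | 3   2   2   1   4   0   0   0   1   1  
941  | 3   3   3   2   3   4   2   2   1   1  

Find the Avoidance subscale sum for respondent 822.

12

Respondent 822 raw: 2, 0, 2, 2, 1, 2, 3, 3, 1, 3.
Avoidance items: 1, 2, 3, 4, 6, 7, 8.
Reverse-coded (reversed = (0+4) − raw = 4 − raw):
  item 1: 4 − 2 = 2
  item 2: 0
  item 3: 4 − 2 = 2
  item 4: 2
  item 6: 4 − 2 = 2
  item 7: 4 − 3 = 1
  item 8: 3
Sum = 2 + 0 + 2 + 2 + 2 + 1 + 3 = 12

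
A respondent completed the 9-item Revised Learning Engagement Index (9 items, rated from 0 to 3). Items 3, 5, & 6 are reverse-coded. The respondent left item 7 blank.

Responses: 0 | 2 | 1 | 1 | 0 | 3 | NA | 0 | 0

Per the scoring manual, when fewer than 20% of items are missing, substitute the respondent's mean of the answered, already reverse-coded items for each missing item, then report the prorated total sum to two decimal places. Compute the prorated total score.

9.00

Reverse-coded (on a 0–3 scale, reversed = 3 − raw):
  item 3: 3 − 1 = 2
  item 5: 3 − 0 = 3
  item 6: 3 − 3 = 0
Completed scored items (8 of 9): 0, 2, 2, 1, 3, 0, 0, 0; sum = 8.
Person mean = 8 / 8 ≈ 1.0000
Prorated total = (8 / 8) × 9 = 9.00 (to 2 dp)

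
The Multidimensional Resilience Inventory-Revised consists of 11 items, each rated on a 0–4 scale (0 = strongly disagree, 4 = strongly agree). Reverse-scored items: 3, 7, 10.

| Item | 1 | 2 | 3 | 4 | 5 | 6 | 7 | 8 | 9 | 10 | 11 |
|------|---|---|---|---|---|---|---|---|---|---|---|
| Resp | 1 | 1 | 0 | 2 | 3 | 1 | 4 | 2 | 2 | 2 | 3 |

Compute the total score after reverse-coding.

21

Apply reverse scoring (reversed = (0+4) − raw = 4 − raw):
  item 3: 4 − 0 = 4
  item 7: 4 − 4 = 0
  item 10: 4 − 2 = 2
Scored responses: 1, 1, 4, 2, 3, 1, 0, 2, 2, 2, 3
Total = 1 + 1 + 4 + 2 + 3 + 1 + 0 + 2 + 2 + 2 + 3 = 21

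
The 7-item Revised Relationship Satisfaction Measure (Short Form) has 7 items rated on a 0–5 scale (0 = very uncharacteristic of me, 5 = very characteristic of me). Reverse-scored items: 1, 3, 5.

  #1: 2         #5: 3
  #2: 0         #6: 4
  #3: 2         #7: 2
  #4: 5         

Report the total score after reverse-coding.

Reversing items 1, 3 and 5 with 5 − raw:
Total = (5−2) + 0 + (5−2) + 5 + (5−3) + 4 + 2
      = 3 + 0 + 3 + 5 + 2 + 4 + 2 = 19

19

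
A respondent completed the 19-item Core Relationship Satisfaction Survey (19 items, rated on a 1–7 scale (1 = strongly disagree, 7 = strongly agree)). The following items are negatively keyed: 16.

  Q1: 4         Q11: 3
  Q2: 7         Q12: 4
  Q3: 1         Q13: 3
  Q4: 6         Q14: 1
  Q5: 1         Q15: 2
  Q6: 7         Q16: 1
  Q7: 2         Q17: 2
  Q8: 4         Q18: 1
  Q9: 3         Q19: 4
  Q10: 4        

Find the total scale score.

Reverse-coded items (reverse-coded value = 8 − response):
  item 16: 8 − 1 = 7
Scored responses: 4, 7, 1, 6, 1, 7, 2, 4, 3, 4, 3, 4, 3, 1, 2, 7, 2, 1, 4
Total = 4 + 7 + 1 + 6 + 1 + 7 + 2 + 4 + 3 + 4 + 3 + 4 + 3 + 1 + 2 + 7 + 2 + 1 + 4 = 66

66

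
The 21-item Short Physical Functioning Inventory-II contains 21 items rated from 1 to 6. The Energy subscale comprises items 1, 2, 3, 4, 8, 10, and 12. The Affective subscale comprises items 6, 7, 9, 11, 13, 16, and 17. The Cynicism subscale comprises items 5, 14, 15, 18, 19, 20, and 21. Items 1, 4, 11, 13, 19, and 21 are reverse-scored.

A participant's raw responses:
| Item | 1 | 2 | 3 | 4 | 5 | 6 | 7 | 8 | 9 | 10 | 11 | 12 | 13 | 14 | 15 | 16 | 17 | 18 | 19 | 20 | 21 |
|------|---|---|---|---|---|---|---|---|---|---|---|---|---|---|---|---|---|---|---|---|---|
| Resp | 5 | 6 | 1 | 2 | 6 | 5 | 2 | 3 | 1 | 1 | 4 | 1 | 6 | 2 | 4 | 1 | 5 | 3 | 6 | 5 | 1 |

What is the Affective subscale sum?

18

Affective items: 6, 7, 9, 11, 13, 16, 17.
Of these, items 11 & 13 are reverse-scored; on a 1–6 scale, reversed = 7 − raw.
  item 6: 5
  item 7: 2
  item 9: 1
  item 11: 7 − 4 = 3
  item 13: 7 − 6 = 1
  item 16: 1
  item 17: 5
Sum = 5 + 2 + 1 + 3 + 1 + 1 + 5 = 18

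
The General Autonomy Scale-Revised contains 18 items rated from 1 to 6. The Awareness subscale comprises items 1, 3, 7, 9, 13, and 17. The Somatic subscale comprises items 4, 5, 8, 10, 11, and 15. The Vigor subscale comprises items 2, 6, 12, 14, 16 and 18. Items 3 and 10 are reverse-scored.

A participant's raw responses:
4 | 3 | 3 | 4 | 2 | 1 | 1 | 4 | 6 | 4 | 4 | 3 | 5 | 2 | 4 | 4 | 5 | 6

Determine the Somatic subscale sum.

Somatic items: 4, 5, 8, 10, 11, 15.
Of these, item 10 is reverse-scored; reverse-coded value = 7 − response.
  item 4: 4
  item 5: 2
  item 8: 4
  item 10: 7 − 4 = 3
  item 11: 4
  item 15: 4
Sum = 4 + 2 + 4 + 3 + 4 + 4 = 21

21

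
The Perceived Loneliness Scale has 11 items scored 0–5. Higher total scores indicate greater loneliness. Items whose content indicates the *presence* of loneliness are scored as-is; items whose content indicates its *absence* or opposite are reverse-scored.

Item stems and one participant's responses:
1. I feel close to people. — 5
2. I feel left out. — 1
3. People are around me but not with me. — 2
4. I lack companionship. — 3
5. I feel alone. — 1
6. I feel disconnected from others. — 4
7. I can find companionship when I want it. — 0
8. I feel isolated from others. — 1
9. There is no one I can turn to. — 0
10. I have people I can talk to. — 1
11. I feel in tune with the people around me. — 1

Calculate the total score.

25

Items 1, 7, 10, 11 describe the absence/opposite of loneliness → reverse-score.
on a 0–5 scale, reversed = 5 − raw.
  item 1: 5 − 5 = 0
  item 2: 1
  item 3: 2
  item 4: 3
  item 5: 1
  item 6: 4
  item 7: 5 − 0 = 5
  item 8: 1
  item 9: 0
  item 10: 5 − 1 = 4
  item 11: 5 − 1 = 4
Total = 0 + 1 + 2 + 3 + 1 + 4 + 5 + 1 + 0 + 4 + 4 = 25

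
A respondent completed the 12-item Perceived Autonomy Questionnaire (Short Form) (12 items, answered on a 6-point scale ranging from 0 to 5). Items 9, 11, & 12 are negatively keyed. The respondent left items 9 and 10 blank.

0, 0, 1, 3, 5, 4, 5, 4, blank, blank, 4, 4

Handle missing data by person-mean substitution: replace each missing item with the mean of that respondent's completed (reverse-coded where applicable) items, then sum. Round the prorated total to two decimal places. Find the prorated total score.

Reverse-coded (reversed = (0+5) − raw = 5 − raw):
  item 11: 5 − 4 = 1
  item 12: 5 − 4 = 1
Completed scored items (10 of 12): 0, 0, 1, 3, 5, 4, 5, 4, 1, 1; sum = 24.
Person mean = 24 / 10 ≈ 2.4000
Prorated total = (24 / 10) × 12 = 28.80 (to 2 dp)

28.80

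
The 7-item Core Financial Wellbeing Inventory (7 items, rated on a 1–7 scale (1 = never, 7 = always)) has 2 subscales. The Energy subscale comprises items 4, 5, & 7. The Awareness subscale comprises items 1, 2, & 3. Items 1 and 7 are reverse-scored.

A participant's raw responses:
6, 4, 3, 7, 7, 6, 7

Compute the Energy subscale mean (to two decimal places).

Energy items: 4, 5, 7.
Of these, item 7 is reverse-scored; reverse-coded value = 8 − response.
  item 4: 7
  item 5: 7
  item 7: 8 − 7 = 1
Sum = 7 + 7 + 1 = 15
Mean = 15 / 3 = 5.00

5.00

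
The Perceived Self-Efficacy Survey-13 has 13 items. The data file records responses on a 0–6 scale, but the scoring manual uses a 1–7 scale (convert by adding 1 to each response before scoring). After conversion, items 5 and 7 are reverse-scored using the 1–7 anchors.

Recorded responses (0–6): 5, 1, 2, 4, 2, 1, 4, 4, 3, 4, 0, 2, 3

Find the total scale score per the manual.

Convert to 1–7: 6, 2, 3, 5, 3, 2, 5, 5, 4, 5, 1, 3, 4
Reverse-coded (reversed = (1+7) − raw = 8 − raw):
  item 5: 8 − 3 = 5
  item 7: 8 − 5 = 3
Scored: 6, 2, 3, 5, 5, 2, 3, 5, 4, 5, 1, 3, 4
Total = 48

48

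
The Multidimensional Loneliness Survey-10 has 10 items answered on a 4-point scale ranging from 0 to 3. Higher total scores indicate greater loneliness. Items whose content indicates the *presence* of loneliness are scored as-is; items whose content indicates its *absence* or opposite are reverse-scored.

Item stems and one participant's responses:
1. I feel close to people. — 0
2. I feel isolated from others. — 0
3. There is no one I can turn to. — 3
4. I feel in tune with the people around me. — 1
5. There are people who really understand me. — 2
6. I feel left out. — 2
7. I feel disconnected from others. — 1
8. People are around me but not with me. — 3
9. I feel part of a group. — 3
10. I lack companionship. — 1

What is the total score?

16

Items 1, 4, 5, 9 describe the absence/opposite of loneliness → reverse-score.
reverse-coded value = 3 − response.
  item 1: 3 − 0 = 3
  item 2: 0
  item 3: 3
  item 4: 3 − 1 = 2
  item 5: 3 − 2 = 1
  item 6: 2
  item 7: 1
  item 8: 3
  item 9: 3 − 3 = 0
  item 10: 1
Total = 3 + 0 + 3 + 2 + 1 + 2 + 1 + 3 + 0 + 1 = 16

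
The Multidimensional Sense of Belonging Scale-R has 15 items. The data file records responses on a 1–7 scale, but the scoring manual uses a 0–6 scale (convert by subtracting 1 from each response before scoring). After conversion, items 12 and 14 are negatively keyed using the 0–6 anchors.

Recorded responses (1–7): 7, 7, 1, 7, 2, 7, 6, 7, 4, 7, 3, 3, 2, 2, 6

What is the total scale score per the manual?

62

Convert to 0–6: 6, 6, 0, 6, 1, 6, 5, 6, 3, 6, 2, 2, 1, 1, 5
Reverse-coded (on a 0–6 scale, reversed = 6 − raw):
  item 12: 6 − 2 = 4
  item 14: 6 − 1 = 5
Scored: 6, 6, 0, 6, 1, 6, 5, 6, 3, 6, 2, 4, 1, 5, 5
Total = 62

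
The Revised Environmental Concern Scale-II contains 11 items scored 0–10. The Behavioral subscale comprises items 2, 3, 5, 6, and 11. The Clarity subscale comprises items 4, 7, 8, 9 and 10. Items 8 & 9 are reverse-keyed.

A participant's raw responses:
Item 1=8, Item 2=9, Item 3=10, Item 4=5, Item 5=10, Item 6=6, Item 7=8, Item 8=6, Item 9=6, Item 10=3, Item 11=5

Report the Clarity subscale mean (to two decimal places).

4.80

Clarity items: 4, 7, 8, 9, 10.
Of these, items 8 and 9 are reverse-keyed; reverse-coded value = 10 − response.
  item 4: 5
  item 7: 8
  item 8: 10 − 6 = 4
  item 9: 10 − 6 = 4
  item 10: 3
Sum = 5 + 8 + 4 + 4 + 3 = 24
Mean = 24 / 5 = 4.80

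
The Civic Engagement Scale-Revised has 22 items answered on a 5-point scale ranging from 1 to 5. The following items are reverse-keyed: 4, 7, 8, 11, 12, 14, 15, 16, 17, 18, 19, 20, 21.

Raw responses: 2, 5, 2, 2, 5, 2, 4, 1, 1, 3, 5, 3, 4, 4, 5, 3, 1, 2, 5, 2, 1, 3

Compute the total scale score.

67

Raw sum = 65. Reverse-keyed items: 4, 7, 8, 11, 12, 14, 15, 16, 17, 18, 19, 20, 21; their raw sum = 38.
Each reversal replaces raw with 6 − raw, changing the total by 6 − 2·raw per item.
Total = 65 + 13·6 − 2·38 = 65 + 78 − 76 = 67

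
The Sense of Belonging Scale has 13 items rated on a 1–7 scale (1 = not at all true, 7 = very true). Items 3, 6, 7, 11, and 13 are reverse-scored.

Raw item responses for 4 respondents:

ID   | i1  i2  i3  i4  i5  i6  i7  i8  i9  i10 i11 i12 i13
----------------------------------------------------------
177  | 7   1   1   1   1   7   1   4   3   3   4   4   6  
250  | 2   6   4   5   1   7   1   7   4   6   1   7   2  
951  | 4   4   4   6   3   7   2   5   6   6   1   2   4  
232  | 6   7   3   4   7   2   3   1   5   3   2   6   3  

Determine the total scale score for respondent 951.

58

Respondent 951 raw: 4, 4, 4, 6, 3, 7, 2, 5, 6, 6, 1, 2, 4.
Reverse-coded (reversed = (1+7) − raw = 8 − raw):
  item 1: 4
  item 2: 4
  item 3: 8 − 4 = 4
  item 4: 6
  item 5: 3
  item 6: 8 − 7 = 1
  item 7: 8 − 2 = 6
  item 8: 5
  item 9: 6
  item 10: 6
  item 11: 8 − 1 = 7
  item 12: 2
  item 13: 8 − 4 = 4
Sum = 4 + 4 + 4 + 6 + 3 + 1 + 6 + 5 + 6 + 6 + 7 + 2 + 4 = 58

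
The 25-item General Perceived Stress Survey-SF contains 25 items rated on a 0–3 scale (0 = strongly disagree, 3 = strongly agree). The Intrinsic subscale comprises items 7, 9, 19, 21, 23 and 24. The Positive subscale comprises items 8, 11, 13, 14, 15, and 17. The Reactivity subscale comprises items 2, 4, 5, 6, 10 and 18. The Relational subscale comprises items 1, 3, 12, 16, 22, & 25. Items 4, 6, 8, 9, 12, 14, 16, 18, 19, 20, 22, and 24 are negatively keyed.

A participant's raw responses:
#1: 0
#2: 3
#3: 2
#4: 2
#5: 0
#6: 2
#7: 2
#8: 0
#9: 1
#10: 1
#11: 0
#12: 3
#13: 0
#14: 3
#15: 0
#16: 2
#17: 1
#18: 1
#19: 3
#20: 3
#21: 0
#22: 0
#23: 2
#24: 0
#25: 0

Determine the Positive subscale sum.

4

Positive items: 8, 11, 13, 14, 15, 17.
Of these, items 8 & 14 are negatively keyed; on a 0–3 scale, reversed = 3 − raw.
  item 8: 3 − 0 = 3
  item 11: 0
  item 13: 0
  item 14: 3 − 3 = 0
  item 15: 0
  item 17: 1
Sum = 3 + 0 + 0 + 0 + 0 + 1 = 4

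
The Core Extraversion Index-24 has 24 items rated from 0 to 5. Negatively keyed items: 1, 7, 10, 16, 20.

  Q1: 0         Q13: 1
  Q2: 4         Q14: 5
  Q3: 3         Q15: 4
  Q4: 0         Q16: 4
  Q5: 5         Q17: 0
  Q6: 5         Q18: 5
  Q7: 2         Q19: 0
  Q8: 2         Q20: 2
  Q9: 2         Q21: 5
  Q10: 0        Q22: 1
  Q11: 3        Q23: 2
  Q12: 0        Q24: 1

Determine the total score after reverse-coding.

65

Raw sum = 56. Negatively keyed items: 1, 7, 10, 16, 20; their raw sum = 8.
Each reversal replaces raw with 5 − raw, changing the total by 5 − 2·raw per item.
Total = 56 + 5·5 − 2·8 = 56 + 25 − 16 = 65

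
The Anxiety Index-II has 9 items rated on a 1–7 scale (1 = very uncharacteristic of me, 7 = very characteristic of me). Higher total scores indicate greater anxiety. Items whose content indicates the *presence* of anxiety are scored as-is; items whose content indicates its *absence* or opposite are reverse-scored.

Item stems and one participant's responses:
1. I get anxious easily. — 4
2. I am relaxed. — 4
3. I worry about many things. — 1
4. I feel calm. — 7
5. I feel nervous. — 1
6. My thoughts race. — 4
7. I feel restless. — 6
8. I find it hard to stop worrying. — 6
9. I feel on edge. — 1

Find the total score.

28

Items 2, 4 describe the absence/opposite of anxiety → reverse-score.
reversed = (1+7) − raw = 8 − raw.
  item 1: 4
  item 2: 8 − 4 = 4
  item 3: 1
  item 4: 8 − 7 = 1
  item 5: 1
  item 6: 4
  item 7: 6
  item 8: 6
  item 9: 1
Total = 4 + 4 + 1 + 1 + 1 + 4 + 6 + 6 + 1 = 28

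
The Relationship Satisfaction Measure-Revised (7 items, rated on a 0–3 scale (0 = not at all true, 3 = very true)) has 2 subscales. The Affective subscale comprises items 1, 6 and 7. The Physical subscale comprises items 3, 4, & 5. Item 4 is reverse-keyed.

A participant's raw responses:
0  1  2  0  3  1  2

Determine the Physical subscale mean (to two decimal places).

Physical items: 3, 4, 5.
Of these, item 4 is reverse-keyed; on a 0–3 scale, reversed = 3 − raw.
  item 3: 2
  item 4: 3 − 0 = 3
  item 5: 3
Sum = 2 + 3 + 3 = 8
Mean = 8 / 3 = 2.67

2.67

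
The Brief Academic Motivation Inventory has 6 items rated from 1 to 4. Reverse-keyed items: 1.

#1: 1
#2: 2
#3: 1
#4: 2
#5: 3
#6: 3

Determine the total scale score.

Reversing item 1 with 5 − raw:
Total = (5−1) + 2 + 1 + 2 + 3 + 3
      = 4 + 2 + 1 + 2 + 3 + 3 = 15

15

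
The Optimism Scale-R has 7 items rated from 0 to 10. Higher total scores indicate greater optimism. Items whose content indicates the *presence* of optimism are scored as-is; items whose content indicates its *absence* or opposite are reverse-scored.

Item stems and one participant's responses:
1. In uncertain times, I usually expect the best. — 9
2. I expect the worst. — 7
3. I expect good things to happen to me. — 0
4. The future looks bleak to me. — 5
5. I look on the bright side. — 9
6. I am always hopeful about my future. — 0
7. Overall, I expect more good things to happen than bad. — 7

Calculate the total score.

33

Items 2, 4 describe the absence/opposite of optimism → reverse-score.
on a 0–10 scale, reversed = 10 − raw.
  item 1: 9
  item 2: 10 − 7 = 3
  item 3: 0
  item 4: 10 − 5 = 5
  item 5: 9
  item 6: 0
  item 7: 7
Total = 9 + 3 + 0 + 5 + 9 + 0 + 7 = 33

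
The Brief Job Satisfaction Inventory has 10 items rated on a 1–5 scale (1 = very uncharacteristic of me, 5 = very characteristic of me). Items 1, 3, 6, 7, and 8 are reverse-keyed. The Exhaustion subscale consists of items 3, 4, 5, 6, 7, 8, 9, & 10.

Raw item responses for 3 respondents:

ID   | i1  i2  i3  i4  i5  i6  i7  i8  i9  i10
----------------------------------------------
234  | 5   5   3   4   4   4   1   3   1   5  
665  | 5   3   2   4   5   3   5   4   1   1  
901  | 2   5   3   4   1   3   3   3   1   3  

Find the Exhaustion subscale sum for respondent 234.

Respondent 234 raw: 5, 5, 3, 4, 4, 4, 1, 3, 1, 5.
Exhaustion items: 3, 4, 5, 6, 7, 8, 9, 10.
Reverse-coded (reverse-coded value = 6 − response):
  item 3: 6 − 3 = 3
  item 4: 4
  item 5: 4
  item 6: 6 − 4 = 2
  item 7: 6 − 1 = 5
  item 8: 6 − 3 = 3
  item 9: 1
  item 10: 5
Sum = 3 + 4 + 4 + 2 + 5 + 3 + 1 + 5 = 27

27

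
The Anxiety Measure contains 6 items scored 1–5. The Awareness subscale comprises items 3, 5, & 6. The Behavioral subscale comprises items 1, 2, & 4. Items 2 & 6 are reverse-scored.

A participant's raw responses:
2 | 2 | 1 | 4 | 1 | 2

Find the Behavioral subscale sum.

10

Behavioral items: 1, 2, 4.
Of these, item 2 is reverse-scored; reversed = (1+5) − raw = 6 − raw.
  item 1: 2
  item 2: 6 − 2 = 4
  item 4: 4
Sum = 2 + 4 + 4 = 10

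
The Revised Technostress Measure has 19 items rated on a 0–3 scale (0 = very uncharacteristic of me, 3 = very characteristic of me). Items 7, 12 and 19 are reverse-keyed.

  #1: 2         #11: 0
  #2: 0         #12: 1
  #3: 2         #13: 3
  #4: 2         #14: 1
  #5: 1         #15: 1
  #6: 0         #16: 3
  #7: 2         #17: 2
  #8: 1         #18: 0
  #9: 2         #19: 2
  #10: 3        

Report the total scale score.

Apply reverse scoring (on a 0–3 scale, reversed = 3 − raw):
  item 7: 3 − 2 = 1
  item 12: 3 − 1 = 2
  item 19: 3 − 2 = 1
Scored responses: 2, 0, 2, 2, 1, 0, 1, 1, 2, 3, 0, 2, 3, 1, 1, 3, 2, 0, 1
Total = 2 + 0 + 2 + 2 + 1 + 0 + 1 + 1 + 2 + 3 + 0 + 2 + 3 + 1 + 1 + 3 + 2 + 0 + 1 = 27

27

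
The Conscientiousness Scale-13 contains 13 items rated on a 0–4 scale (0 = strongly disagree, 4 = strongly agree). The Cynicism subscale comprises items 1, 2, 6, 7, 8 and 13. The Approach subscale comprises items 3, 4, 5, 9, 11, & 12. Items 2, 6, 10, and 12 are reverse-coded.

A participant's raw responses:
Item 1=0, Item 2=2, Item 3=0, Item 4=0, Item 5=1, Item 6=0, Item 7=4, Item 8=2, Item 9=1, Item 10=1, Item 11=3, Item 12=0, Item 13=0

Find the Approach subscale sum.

Approach items: 3, 4, 5, 9, 11, 12.
Of these, item 12 is reverse-coded; on a 0–4 scale, reversed = 4 − raw.
  item 3: 0
  item 4: 0
  item 5: 1
  item 9: 1
  item 11: 3
  item 12: 4 − 0 = 4
Sum = 0 + 0 + 1 + 1 + 3 + 4 = 9

9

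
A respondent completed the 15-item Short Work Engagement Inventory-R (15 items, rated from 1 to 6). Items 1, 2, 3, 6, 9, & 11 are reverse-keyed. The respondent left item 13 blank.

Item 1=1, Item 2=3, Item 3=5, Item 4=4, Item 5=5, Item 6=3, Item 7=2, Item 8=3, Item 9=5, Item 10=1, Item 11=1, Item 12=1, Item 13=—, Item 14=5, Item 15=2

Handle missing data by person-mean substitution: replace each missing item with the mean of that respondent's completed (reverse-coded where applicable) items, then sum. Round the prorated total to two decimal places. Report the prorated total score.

Reverse-coded (reversed = (1+6) − raw = 7 − raw):
  item 1: 7 − 1 = 6
  item 2: 7 − 3 = 4
  item 3: 7 − 5 = 2
  item 6: 7 − 3 = 4
  item 9: 7 − 5 = 2
  item 11: 7 − 1 = 6
Completed scored items (14 of 15): 6, 4, 2, 4, 5, 4, 2, 3, 2, 1, 6, 1, 5, 2; sum = 47.
Person mean = 47 / 14 ≈ 3.3571
Prorated total = (47 / 14) × 15 = 50.36 (to 2 dp)

50.36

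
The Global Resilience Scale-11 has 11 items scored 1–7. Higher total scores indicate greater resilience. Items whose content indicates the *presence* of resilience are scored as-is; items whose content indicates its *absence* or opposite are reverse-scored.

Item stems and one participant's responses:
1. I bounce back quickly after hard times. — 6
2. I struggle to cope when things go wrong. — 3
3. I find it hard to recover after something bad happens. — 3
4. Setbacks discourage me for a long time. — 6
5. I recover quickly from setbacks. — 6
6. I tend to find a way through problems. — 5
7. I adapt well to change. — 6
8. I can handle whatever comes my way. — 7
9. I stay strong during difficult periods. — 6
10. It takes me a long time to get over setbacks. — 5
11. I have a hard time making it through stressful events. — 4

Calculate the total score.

55

Items 2, 3, 4, 10, 11 describe the absence/opposite of resilience → reverse-score.
on a 1–7 scale, reversed = 8 − raw.
  item 1: 6
  item 2: 8 − 3 = 5
  item 3: 8 − 3 = 5
  item 4: 8 − 6 = 2
  item 5: 6
  item 6: 5
  item 7: 6
  item 8: 7
  item 9: 6
  item 10: 8 − 5 = 3
  item 11: 8 − 4 = 4
Total = 6 + 5 + 5 + 2 + 6 + 5 + 6 + 7 + 6 + 3 + 4 = 55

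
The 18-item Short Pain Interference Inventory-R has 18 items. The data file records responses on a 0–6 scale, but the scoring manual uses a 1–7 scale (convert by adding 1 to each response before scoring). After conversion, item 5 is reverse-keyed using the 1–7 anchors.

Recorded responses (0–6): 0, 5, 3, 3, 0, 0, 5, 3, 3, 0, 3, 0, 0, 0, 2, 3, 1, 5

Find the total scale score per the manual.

Convert to 1–7: 1, 6, 4, 4, 1, 1, 6, 4, 4, 1, 4, 1, 1, 1, 3, 4, 2, 6
Reverse-coded (reversed = (1+7) − raw = 8 − raw):
  item 5: 8 − 1 = 7
Scored: 1, 6, 4, 4, 7, 1, 6, 4, 4, 1, 4, 1, 1, 1, 3, 4, 2, 6
Total = 60

60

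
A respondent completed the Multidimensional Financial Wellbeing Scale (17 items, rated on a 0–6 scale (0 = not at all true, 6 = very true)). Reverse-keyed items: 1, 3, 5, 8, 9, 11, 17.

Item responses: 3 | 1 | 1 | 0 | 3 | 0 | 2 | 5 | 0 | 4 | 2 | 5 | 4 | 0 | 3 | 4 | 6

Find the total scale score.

45

Reverse-keyed items use 6 − raw:
  item 1: 6 − 3 = 3
  item 3: 6 − 1 = 5
  item 5: 6 − 3 = 3
  item 8: 6 − 5 = 1
  item 9: 6 − 0 = 6
  item 11: 6 − 2 = 4
  item 17: 6 − 6 = 0
Scored responses: 3, 1, 5, 0, 3, 0, 2, 1, 6, 4, 4, 5, 4, 0, 3, 4, 0
Total = 3 + 1 + 5 + 0 + 3 + 0 + 2 + 1 + 6 + 4 + 4 + 5 + 4 + 0 + 3 + 4 + 0 = 45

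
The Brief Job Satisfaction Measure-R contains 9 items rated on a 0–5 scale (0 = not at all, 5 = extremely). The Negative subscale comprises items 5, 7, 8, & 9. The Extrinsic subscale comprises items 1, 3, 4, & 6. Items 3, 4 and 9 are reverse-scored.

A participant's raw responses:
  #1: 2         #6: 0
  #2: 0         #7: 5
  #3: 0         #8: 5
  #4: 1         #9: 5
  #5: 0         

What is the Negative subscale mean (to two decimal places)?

Negative items: 5, 7, 8, 9.
Of these, item 9 is reverse-scored; reversed = (0+5) − raw = 5 − raw.
  item 5: 0
  item 7: 5
  item 8: 5
  item 9: 5 − 5 = 0
Sum = 0 + 5 + 5 + 0 = 10
Mean = 10 / 4 = 2.50

2.50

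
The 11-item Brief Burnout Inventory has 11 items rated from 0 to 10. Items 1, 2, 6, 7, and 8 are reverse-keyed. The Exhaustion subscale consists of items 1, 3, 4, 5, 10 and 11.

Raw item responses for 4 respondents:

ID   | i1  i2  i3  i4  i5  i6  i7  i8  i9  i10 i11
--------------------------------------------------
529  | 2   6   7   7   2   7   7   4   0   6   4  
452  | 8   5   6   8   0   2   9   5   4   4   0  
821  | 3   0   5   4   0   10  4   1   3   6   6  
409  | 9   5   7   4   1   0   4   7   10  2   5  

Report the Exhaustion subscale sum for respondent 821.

28

Respondent 821 raw: 3, 0, 5, 4, 0, 10, 4, 1, 3, 6, 6.
Exhaustion items: 1, 3, 4, 5, 10, 11.
Reverse-coded (reversed = (0+10) − raw = 10 − raw):
  item 1: 10 − 3 = 7
  item 3: 5
  item 4: 4
  item 5: 0
  item 10: 6
  item 11: 6
Sum = 7 + 5 + 4 + 0 + 6 + 6 = 28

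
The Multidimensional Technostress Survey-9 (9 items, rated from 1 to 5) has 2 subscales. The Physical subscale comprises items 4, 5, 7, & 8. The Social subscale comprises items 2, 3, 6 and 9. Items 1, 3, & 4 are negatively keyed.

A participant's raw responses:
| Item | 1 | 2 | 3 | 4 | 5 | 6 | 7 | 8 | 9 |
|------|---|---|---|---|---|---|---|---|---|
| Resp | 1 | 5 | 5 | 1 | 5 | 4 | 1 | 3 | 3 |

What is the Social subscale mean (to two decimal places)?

Social items: 2, 3, 6, 9.
Of these, item 3 is negatively keyed; reversed = (1+5) − raw = 6 − raw.
  item 2: 5
  item 3: 6 − 5 = 1
  item 6: 4
  item 9: 3
Sum = 5 + 1 + 4 + 3 = 13
Mean = 13 / 4 = 3.25

3.25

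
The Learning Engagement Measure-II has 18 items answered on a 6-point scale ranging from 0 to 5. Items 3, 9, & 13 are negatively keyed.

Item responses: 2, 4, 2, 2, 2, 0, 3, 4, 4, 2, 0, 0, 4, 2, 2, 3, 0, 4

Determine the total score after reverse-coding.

35

Raw sum = 40. Negatively keyed items: 3, 9, 13; their raw sum = 10.
Each reversal replaces raw with 5 − raw, changing the total by 5 − 2·raw per item.
Total = 40 + 3·5 − 2·10 = 40 + 15 − 20 = 35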